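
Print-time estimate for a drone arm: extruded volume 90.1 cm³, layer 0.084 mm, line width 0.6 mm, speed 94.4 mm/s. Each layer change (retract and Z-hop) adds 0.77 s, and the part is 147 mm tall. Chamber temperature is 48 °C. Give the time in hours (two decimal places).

Line area = 0.084 × 0.6 = 0.0504 mm².
Path length: 90100 mm³ / 0.0504 mm² → 1787698.4 mm.
Time extruding = 1787698.4 / 94.4, so 18937.5 s.
Layer count = ceil(147 / 0.084) = 1750.
Z-hop total = 1750 × 0.77 = 1347.5 s.
Altogether 18937.5 + 1347.5 = 20285 s, i.e. 5.63 hours.

5.63 hours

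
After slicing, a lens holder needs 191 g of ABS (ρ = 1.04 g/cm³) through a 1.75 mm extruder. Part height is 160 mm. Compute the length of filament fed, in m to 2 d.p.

Extruded volume: 191/1.04 = 183.6538 cm³ (183653.8 mm³).
Cross-section of 1.75 mm filament: π·(1.75/2)² = 2.4053 mm².
L = V/A = 183653.8/2.4053 = 76353.8 mm → 76.35 m.

76.35 m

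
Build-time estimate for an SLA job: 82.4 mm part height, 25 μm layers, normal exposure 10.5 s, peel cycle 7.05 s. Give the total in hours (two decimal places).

16.07 hours

Layers = ⌈82.4/0.025⌉ = 3296.
Each layer takes = 10.5 + 7.05 = 17.55 s.
Total = 3296 × 17.55 = 57844.8 s = 16.07 hours.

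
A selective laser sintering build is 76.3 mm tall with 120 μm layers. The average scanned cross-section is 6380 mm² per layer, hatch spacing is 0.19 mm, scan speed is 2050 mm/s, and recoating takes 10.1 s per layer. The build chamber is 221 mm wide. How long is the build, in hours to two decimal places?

4.68 hours

Number of layers: 76.3 / 0.12 → 636 (rounded up).
Hatch length per layer = 6380 / 0.19 = 33578.9 mm.
Scan time per layer = 33578.9 / 2050, so 16.38 s.
Layer cycle = 16.38 + 10.1 = 26.48 s.
Build time = 636 × 26.48 = 16841.28 s = 4.68 hours.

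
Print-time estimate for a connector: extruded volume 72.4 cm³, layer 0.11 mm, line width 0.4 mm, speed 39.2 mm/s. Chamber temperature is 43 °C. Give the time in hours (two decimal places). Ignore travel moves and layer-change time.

11.66 hours

Bead cross-section: 0.11 × 0.4 → 0.044 mm².
Total extruded path = 72400/0.044 = 1645454.5 mm.
Extrusion time = 1645454.5 / 39.2 = 41975.9 s.
41975.9 s = 11.66 hours.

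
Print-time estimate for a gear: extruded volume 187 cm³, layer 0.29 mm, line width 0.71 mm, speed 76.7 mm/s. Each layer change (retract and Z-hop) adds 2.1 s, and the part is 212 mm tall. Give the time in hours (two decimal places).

Extrusion cross-section: 0.29 × 0.71 → 0.2059 mm².
Toolpath length = 187 cm³ / 0.2059 mm² = 187000 / 0.2059 = 908207.9 mm.
Extrusion time = 908207.9 / 76.7 = 11841 s.
Number of layers: 212 / 0.29 → 732 (rounded up).
Layer-change overhead = 732 × 2.1 = 1537.2 s.
Total = 11841 + 1537.2 = 13378.2 s = 3.72 hours.

3.72 hours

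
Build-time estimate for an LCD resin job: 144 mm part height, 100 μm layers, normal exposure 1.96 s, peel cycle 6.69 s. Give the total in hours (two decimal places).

Layers = ⌈144/0.1⌉ = 1440.
Per-layer time = 1.96 + 6.69 = 8.65 s.
Build time: 1440 × 8.65 s = 12456 s, i.e. 3.46 hours.

3.46 hours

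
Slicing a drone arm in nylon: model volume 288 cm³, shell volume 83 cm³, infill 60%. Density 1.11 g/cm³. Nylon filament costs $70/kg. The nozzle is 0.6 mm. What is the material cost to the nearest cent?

$16.01

Infill region = 288 − 83 = 205 cm³.
Deposited infill: 0.60 × 205 → 123 cm³.
Deposited volume = 83 + 123, so 206 cm³.
Mass = 206 × 1.11 = 228.66 g.
At $70/kg: 228.66/1000 × 70 = $16.01.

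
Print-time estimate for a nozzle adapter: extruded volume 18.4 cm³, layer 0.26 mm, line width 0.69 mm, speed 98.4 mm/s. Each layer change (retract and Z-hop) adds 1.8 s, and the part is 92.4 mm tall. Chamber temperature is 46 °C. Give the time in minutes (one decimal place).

Bead cross-section: 0.26 × 0.69 → 0.1794 mm².
Total extruded path = 18400/0.1794 = 102564.1 mm.
Print-move time: 102564.1 / 98.4 → 1042.3 s.
Number of layers: 92.4 / 0.26 → 356 (rounded up).
Non-print overhead = 356 × 1.8, so 640.8 s.
Total = 1042.3 + 640.8 = 1683.1 s = 28.1 minutes.

28.1 minutes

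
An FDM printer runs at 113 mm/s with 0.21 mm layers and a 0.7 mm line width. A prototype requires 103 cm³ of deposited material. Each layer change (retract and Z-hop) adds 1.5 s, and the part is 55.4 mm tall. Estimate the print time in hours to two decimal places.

Line area = 0.21 × 0.7, so 0.147 mm².
Total extruded path = 103000/0.147 = 700680.3 mm.
Time extruding: 700680.3 / 113 → 6200.7 s.
Layers = ⌈55.4/0.21⌉ = 264.
Layer-change overhead = 264 × 1.5, so 396 s.
Total = 6200.7 + 396 = 6596.7 s = 1.83 hours.

1.83 hours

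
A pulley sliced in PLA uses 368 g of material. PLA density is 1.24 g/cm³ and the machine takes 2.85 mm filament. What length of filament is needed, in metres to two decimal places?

46.52 m

Extruded volume: 368/1.24 = 296.7742 cm³ (296774.2 mm³).
A = π r² = π × 1.425² = 6.3794 mm².
Length = 296774.2 / 6.3794 = 46520.71 mm = 46.52 m.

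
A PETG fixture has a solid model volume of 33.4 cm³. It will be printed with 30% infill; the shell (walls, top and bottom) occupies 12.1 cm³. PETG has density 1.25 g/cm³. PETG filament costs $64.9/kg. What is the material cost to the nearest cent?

$1.50

Interior volume = 33.4 − 12.1, so 21.3 cm³.
Infill volume = 0.30 × 21.3, so 6.39 cm³.
Deposited volume = 12.1 + 6.39 = 18.49 cm³.
Mass = 18.49 × 1.25 = 23.1125 g.
At $64.9/kg: 23.1125/1000 × 64.9 = $1.50.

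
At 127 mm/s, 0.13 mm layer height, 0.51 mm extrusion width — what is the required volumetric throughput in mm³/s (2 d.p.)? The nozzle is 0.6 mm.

A = 0.13 × 0.51, so 0.0663 mm².
Q = v·A = 127 × 0.0663 = 8.42 mm³/s.

8.42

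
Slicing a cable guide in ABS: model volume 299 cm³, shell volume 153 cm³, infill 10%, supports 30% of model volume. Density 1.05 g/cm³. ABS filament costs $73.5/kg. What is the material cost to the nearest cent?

Volume inside the shell: 299 − 153 → 146 cm³.
Deposited infill = 0.10 × 146, so 14.6 cm³.
Support = 0.30 × 299 = 89.7 cm³.
Total extruded = 153 + 14.6 + 89.7 = 257.3 cm³.
Mass = 257.3 × 1.05 = 270.165 g.
At $73.5/kg: 270.165/1000 × 73.5 = $19.86.

$19.86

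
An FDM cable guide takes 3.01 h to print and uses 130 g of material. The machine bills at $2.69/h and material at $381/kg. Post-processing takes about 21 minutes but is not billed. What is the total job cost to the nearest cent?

$57.63

Time charge = 2.69 × 3.01, so $8.0969.
Material cost = 381 × 130/1000 = $49.53.
Job cost: 8.0969 + 49.53 = 57.6269 ≈ $57.63.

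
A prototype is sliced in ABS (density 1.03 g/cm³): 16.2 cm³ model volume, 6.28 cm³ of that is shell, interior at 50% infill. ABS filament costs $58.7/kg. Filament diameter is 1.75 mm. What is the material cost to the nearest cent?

Interior volume = 16.2 − 6.28 = 9.92 cm³.
Deposited infill: 0.50 × 9.92 → 4.96 cm³.
Deposited volume = 6.28 + 4.96 = 11.24 cm³.
Mass = 11.24 × 1.03, so 11.5772 g.
At $58.7/kg: 11.5772/1000 × 58.7 = $0.68.

$0.68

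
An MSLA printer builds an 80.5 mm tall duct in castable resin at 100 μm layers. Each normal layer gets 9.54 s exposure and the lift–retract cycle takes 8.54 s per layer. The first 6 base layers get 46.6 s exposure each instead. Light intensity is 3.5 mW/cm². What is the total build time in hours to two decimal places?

4.10 hours

Number of layers: 80.5 / 0.1 → 805 (rounded up).
Bottom layers: 6 × (46.6 + 8.54) → 330.84 s.
Regular layers = 799 × (9.54 + 8.54) = 14445.92 s.
Sum: 330.84 + 14445.92 = 14776.76 s → 4.10 hours.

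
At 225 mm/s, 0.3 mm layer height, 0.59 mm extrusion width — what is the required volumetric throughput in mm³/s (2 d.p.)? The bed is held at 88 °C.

39.83

A = 0.3 × 0.59, so 0.177 mm².
Q = v·A = 225 × 0.177 = 39.83 mm³/s.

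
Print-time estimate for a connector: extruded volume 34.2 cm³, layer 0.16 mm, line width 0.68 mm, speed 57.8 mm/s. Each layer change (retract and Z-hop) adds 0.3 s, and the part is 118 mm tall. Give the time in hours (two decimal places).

1.57 hours

Extrusion cross-section = 0.16 × 0.68, so 0.1088 mm².
Toolpath length = 34.2 cm³ / 0.1088 mm² = 34200 / 0.1088 = 314338.2 mm.
Print-move time: 314338.2 / 57.8 → 5438.4 s.
Layers = ⌈118/0.16⌉ = 738.
Layer-change overhead: 738 × 0.3 → 221.4 s.
Altogether 5438.4 + 221.4 = 5659.8 s, i.e. 1.57 hours.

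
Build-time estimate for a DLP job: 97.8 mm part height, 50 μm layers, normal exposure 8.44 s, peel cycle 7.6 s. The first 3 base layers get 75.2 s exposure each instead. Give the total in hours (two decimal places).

8.77 hours

Layers = ⌈97.8/0.05⌉ = 1956.
Burn-in layers = 3 × (75.2 + 7.6), so 248.4 s.
Regular layers = 1953 × (8.44 + 7.6), so 31326.12 s.
Sum: 248.4 + 31326.12 = 31574.52 s → 8.77 hours.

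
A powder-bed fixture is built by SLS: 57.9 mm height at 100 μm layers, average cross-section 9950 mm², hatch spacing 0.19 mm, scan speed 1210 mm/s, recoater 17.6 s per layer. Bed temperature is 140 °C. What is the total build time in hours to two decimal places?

Layer count = ceil(57.9 / 0.1) = 579.
Scan path per layer = 9950 / 0.19 = 52368.4 mm.
Laser time per layer = 52368.4 / 1210, so 43.2797 s.
Layer cycle = 43.2797 + 17.6 = 60.8797 s.
Build time = 579 × 60.8797 = 35249.3463 s = 9.79 hours.

9.79 hours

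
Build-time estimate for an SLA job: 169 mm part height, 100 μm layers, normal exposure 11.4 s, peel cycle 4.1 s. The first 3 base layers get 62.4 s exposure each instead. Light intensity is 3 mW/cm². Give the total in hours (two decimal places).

Layers = ⌈169/0.1⌉ = 1690.
Base layers = 3 × (62.4 + 4.1), so 199.5 s.
Regular layers = 1687 × (11.4 + 4.1), so 26148.5 s.
Sum: 199.5 + 26148.5 = 26348 s → 7.32 hours.

7.32 hours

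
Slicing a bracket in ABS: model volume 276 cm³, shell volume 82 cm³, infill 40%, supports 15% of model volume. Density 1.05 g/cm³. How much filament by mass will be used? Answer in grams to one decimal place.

Interior volume = 276 − 82, so 194 cm³.
Deposited infill = 0.40 × 194, so 77.6 cm³.
Support = 0.15 × 276 = 41.4 cm³.
Total extruded: 82 + 77.6 + 41.4 → 201 cm³.
Mass = 201 × 1.05 = 211.05 g.

211.1 g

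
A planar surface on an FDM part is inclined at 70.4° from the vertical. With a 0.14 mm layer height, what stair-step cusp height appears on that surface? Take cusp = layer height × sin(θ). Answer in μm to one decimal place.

h_c = t·sin θ = 0.14 × 0.9421 = 0.131894 mm (131.9 μm).

131.9 μm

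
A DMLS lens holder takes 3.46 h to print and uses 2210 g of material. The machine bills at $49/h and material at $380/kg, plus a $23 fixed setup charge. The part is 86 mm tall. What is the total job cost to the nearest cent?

Machine-time cost = 49 × 3.46, so $169.54.
Feedstock cost: 380 × 2210/1000 → $839.80.
Adding setup: 169.54 + 839.80 + 23 → $1032.34.

$1032.34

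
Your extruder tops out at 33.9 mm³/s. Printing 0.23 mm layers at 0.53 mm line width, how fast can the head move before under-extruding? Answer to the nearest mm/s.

278 mm/s

Extrusion cross-section: 0.23 × 0.53 → 0.1219 mm².
v_max = Q/A = 33.9/0.1219 = 278.10 mm/s → 278 mm/s.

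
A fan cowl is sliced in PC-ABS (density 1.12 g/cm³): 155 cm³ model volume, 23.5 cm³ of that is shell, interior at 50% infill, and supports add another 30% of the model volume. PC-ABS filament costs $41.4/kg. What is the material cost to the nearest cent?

$6.29

Volume inside the shell: 155 − 23.5 → 131.5 cm³.
Infill deposited: 0.50 × 131.5 → 65.75 cm³.
Support: 0.30 × 155 → 46.5 cm³.
Total printed volume: 23.5 + 65.75 + 46.5 → 135.75 cm³.
Mass = 135.75 × 1.12, so 152.04 g.
Cost = 152.04 g / 1000 × $41.4/kg = $6.29.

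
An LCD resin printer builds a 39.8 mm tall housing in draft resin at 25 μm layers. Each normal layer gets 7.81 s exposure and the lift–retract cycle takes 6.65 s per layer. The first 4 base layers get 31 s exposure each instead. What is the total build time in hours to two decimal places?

6.42 hours

Number of layers: 39.8 / 0.025 → 1592 (rounded up).
Base layers: 4 × (31 + 6.65) → 150.6 s.
Normal layers = 1588 × (7.81 + 6.65), so 22962.48 s.
Sum: 150.6 + 22962.48 = 23113.08 s → 6.42 hours.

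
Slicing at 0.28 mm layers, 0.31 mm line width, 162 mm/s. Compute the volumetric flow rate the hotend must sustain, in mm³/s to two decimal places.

A = 0.28 × 0.31, so 0.0868 mm².
Volumetric flow = 162 × 0.0868 = 14.06 mm³/s.

14.06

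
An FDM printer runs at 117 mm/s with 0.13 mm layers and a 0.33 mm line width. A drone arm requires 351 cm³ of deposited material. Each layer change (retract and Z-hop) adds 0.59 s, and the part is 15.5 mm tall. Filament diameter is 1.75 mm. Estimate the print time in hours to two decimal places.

19.44 hours

Extrusion cross-section = 0.13 × 0.33, so 0.0429 mm².
Total extruded path = 351000/0.0429 = 8181818.2 mm.
Extrusion time = 8181818.2 / 117, so 69930.1 s.
Layers = ⌈15.5/0.13⌉ = 120.
Z-hop total = 120 × 0.59 = 70.8 s.
Altogether 69930.1 + 70.8 = 70000.9 s, i.e. 19.44 hours.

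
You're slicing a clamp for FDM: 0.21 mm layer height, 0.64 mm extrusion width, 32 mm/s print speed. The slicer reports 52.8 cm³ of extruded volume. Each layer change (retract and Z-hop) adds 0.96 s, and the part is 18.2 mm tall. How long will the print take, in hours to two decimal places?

Extrusion cross-section = 0.21 × 0.64, so 0.1344 mm².
Toolpath length = 52.8 cm³ / 0.1344 mm² = 52800 / 0.1344 = 392857.1 mm.
Extrusion time: 392857.1 / 32 → 12276.8 s.
Number of layers: 18.2 / 0.21 → 87 (rounded up).
Z-hop total = 87 × 0.96, so 83.52 s.
Total = 12276.8 + 83.52 = 12360.32 s = 3.43 hours.

3.43 hours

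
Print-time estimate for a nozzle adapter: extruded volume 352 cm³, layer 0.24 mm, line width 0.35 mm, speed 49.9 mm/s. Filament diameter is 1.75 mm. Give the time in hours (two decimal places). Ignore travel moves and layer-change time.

23.33 hours

Line area = 0.24 × 0.35 = 0.084 mm².
Toolpath length = 352 cm³ / 0.084 mm² = 352000 / 0.084 = 4190476.2 mm.
Time extruding: 4190476.2 / 49.9 → 83977.5 s.
That's 83977.5 s → 23.33 hours.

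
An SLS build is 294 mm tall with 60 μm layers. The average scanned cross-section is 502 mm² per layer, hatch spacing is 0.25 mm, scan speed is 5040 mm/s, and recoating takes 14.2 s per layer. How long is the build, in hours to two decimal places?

Layers = ⌈294/0.06⌉ = 4900.
Hatch length per layer = 502 / 0.25 = 2008 mm.
Laser time per layer = 2008 / 5040, so 0.3984 s.
Time per layer: 0.3984 + 14.2 → 14.5984 s.
Build time = 4900 × 14.5984 = 71532.16 s = 19.87 hours.

19.87 hours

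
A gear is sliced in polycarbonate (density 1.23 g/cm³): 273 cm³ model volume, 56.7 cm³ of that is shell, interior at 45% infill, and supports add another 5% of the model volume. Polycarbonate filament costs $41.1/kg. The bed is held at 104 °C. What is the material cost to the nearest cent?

$8.48

Infill region: 273 − 56.7 → 216.3 cm³.
Infill volume: 0.45 × 216.3 → 97.335 cm³.
Support: 0.05 × 273 → 13.65 cm³.
Total extruded = 56.7 + 97.335 + 13.65, so 167.685 cm³.
Mass = 167.685 × 1.23 = 206.25255 g.
At $41.1/kg: 206.25255/1000 × 41.1 = $8.48.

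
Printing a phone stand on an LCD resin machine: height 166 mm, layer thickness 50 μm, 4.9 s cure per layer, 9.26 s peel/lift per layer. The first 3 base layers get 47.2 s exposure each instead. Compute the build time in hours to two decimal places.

Layer count = ceil(166 / 0.05) = 3320.
Burn-in layers = 3 × (47.2 + 9.26), so 169.38 s.
Normal layers = 3317 × (4.9 + 9.26), so 46968.72 s.
Total = 169.38 + 46968.72 = 47138.1 s = 13.09 hours.

13.09 hours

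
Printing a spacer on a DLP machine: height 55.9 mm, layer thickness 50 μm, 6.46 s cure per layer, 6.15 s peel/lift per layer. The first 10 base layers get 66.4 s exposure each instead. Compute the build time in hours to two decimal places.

4.08 hours

Layer count = ceil(55.9 / 0.05) = 1118.
Burn-in layers: 10 × (66.4 + 6.15) → 725.5 s.
Remaining layers = 1108 × (6.46 + 6.15), so 13971.88 s.
Sum: 725.5 + 13971.88 = 14697.38 s → 4.08 hours.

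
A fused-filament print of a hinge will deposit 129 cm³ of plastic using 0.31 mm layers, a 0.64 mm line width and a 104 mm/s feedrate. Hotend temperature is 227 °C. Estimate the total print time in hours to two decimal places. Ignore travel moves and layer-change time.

1.74 hours

Extrusion cross-section: 0.31 × 0.64 → 0.1984 mm².
Total extruded path = 129000/0.1984 = 650201.6 mm.
Extrusion time: 650201.6 / 104 → 6251.9 s.
6251.9 s = 1.74 hours.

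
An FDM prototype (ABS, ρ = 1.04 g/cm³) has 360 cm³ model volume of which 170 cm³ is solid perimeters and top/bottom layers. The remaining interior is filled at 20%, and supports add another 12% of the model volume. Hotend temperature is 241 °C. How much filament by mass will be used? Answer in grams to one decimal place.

261.2 g

Infill region = 360 − 170 = 190 cm³.
Deposited infill = 0.20 × 190, so 38 cm³.
Support = 0.12 × 360, so 43.2 cm³.
Total extruded = 170 + 38 + 43.2 = 251.2 cm³.
Mass: 251.2 × 1.04 → 261.248 g.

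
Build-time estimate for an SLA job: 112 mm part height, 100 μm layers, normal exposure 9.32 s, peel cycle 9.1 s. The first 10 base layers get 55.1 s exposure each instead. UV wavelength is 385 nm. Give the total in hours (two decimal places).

5.86 hours

Number of layers: 112 / 0.1 → 1120 (rounded up).
Base layers = 10 × (55.1 + 9.1), so 642 s.
Remaining layers: 1110 × (9.32 + 9.1) → 20446.2 s.
Total = 642 + 20446.2 = 21088.2 s = 5.86 hours.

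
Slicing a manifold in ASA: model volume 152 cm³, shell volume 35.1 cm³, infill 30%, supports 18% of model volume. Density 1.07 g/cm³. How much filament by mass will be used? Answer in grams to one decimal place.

104.4 g

Infill region = 152 − 35.1 = 116.9 cm³.
Infill volume: 0.30 × 116.9 → 35.07 cm³.
Support: 0.18 × 152 → 27.36 cm³.
Deposited volume = 35.1 + 35.07 + 27.36, so 97.53 cm³.
Mass: 97.53 × 1.07 → 104.3571 g.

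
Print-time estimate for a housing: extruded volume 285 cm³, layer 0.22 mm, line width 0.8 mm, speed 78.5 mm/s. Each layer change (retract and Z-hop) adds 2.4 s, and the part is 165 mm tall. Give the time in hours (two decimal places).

6.23 hours

Bead cross-section = 0.22 × 0.8, so 0.176 mm².
Toolpath length = 285 cm³ / 0.176 mm² = 285000 / 0.176 = 1619318.2 mm.
Extrusion time: 1619318.2 / 78.5 → 20628.3 s.
Layer count = ceil(165 / 0.22) = 750.
Z-hop total = 750 × 2.4 = 1800 s.
Total = 20628.3 + 1800 = 22428.3 s = 6.23 hours.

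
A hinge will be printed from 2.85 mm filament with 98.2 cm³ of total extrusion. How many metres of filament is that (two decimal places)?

Cross-section of 2.85 mm filament: π·(2.85/2)² = 6.3794 mm².
Length = 98.2 cm³ / 6.3794 mm² = 98200 / 6.3794 = 15393.3 mm = 15.39 m.

15.39 m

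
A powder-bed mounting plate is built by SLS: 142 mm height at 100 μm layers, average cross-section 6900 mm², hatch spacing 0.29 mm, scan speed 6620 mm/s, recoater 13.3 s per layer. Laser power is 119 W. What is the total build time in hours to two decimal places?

6.66 hours

Layers = ⌈142/0.1⌉ = 1420.
Hatch length per layer = 6900 / 0.29 = 23793.1 mm.
Scan time per layer: 23793.1 / 6620 → 3.5941 s.
Per-layer time = 3.5941 + 13.3, so 16.8941 s.
Build time = 1420 × 16.8941 = 23989.622 s = 6.66 hours.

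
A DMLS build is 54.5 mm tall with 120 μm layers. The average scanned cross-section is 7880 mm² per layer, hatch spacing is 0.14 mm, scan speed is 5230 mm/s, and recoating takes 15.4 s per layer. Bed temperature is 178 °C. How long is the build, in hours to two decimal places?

Layers = ⌈54.5/0.12⌉ = 455.
Per-layer scan distance: 7880 / 0.14 → 56285.7 mm.
Scan time per layer: 56285.7 / 5230 → 10.7621 s.
Layer cycle: 10.7621 + 15.4 → 26.1621 s.
Total: 455 × 26.1621 s = 11903.7555 s → 3.31 hours.

3.31 hours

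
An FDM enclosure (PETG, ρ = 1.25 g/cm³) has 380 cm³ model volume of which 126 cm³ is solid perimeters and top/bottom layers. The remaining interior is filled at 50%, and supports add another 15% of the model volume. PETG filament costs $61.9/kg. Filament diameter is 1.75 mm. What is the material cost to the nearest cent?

$23.99

Infill region = 380 − 126 = 254 cm³.
Deposited infill = 0.50 × 254 = 127 cm³.
Support = 0.15 × 380 = 57 cm³.
Total printed volume = 126 + 127 + 57, so 310 cm³.
Mass = 310 × 1.25 = 387.5 g.
At $61.9/kg: 387.5/1000 × 61.9 = $23.99.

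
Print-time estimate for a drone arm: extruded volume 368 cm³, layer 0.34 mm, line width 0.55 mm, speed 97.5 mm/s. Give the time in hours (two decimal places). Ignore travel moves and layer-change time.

Bead cross-section: 0.34 × 0.55 → 0.187 mm².
Toolpath length = 368 cm³ / 0.187 mm² = 368000 / 0.187 = 1967914.4 mm.
Extrusion time = 1967914.4 / 97.5, so 20183.7 s.
Converting: 20183.7 s = 5.61 hours.

5.61 hours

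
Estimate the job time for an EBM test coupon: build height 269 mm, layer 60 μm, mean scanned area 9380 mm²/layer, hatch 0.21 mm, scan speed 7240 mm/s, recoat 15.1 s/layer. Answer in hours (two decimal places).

Layer count = ceil(269 / 0.06) = 4484.
Hatch length per layer = 9380 / 0.21 = 44666.7 mm.
Per-layer scan time: 44666.7 / 7240 → 6.1694 s.
Time per layer = 6.1694 + 15.1 = 21.2694 s.
4484 layers × 21.2694 s/layer = 95371.9896 s, i.e. 26.49 hours.

26.49 hours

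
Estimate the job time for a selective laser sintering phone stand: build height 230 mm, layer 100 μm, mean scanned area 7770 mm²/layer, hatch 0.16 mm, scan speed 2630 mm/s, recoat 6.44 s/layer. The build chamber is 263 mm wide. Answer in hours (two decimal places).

15.91 hours

Layers = ⌈230/0.1⌉ = 2300.
Hatch length per layer = 7770 / 0.16 = 48562.5 mm.
Laser time per layer = 48562.5 / 2630, so 18.4648 s.
Layer cycle = 18.4648 + 6.44, so 24.9048 s.
2300 layers × 24.9048 s/layer = 57281.04 s, i.e. 15.91 hours.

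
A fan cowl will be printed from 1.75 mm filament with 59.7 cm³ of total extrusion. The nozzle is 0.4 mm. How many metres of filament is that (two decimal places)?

A = π r² = π × 0.875² = 2.4053 mm².
Length = 59.7 cm³ / 2.4053 mm² = 59700 / 2.4053 = 24820.19 mm = 24.82 m.

24.82 m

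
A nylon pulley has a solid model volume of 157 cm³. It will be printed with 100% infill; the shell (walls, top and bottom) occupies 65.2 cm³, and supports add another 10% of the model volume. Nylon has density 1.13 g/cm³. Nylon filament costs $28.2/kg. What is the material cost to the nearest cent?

$5.50

Volume inside the shell: 157 − 65.2 → 91.8 cm³.
Infill volume = 1.00 × 91.8, so 91.8 cm³.
Support: 0.10 × 157 → 15.7 cm³.
Total extruded = 65.2 + 91.8 + 15.7 = 172.7 cm³.
Mass = 172.7 × 1.13 = 195.151 g.
At $28.2/kg: 195.151/1000 × 28.2 = $5.50.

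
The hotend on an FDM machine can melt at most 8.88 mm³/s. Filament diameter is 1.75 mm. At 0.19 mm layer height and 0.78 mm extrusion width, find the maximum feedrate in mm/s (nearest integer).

60 mm/s

A: 0.19 × 0.78 → 0.1482 mm².
v_max = Q/A = 8.88/0.1482 = 59.92 mm/s → 60 mm/s.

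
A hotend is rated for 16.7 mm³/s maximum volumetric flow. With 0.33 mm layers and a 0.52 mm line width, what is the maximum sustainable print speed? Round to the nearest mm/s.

97 mm/s

Bead cross-section: 0.33 × 0.52 → 0.1716 mm².
v_max = Q/A = 16.7/0.1716 = 97.32 mm/s → 97 mm/s.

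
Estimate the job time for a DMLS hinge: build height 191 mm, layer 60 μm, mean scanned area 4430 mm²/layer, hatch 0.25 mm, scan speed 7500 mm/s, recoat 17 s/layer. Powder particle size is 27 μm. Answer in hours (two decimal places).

17.13 hours

Number of layers: 191 / 0.06 → 3184 (rounded up).
Scan path per layer = 4430 / 0.25 = 17720 mm.
Laser time per layer = 17720 / 7500, so 2.3627 s.
Layer cycle = 2.3627 + 17, so 19.3627 s.
Total: 3184 × 19.3627 s = 61650.8368 s → 17.13 hours.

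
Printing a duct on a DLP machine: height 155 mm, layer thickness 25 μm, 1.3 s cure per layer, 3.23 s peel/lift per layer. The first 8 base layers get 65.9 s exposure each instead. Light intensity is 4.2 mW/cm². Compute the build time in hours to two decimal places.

Number of layers: 155 / 0.025 → 6200 (rounded up).
Burn-in layers: 8 × (65.9 + 3.23) → 553.04 s.
Regular layers = 6192 × (1.3 + 3.23) = 28049.76 s.
Total = 553.04 + 28049.76 = 28602.8 s = 7.95 hours.

7.95 hours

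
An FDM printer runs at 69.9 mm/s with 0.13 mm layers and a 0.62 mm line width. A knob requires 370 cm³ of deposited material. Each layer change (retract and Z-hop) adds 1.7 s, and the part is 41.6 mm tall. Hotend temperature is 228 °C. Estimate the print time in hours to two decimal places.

18.39 hours

Line area = 0.13 × 0.62 = 0.0806 mm².
Toolpath length = 370 cm³ / 0.0806 mm² = 370000 / 0.0806 = 4590570.7 mm.
Extrusion time: 4590570.7 / 69.9 → 65673.4 s.
Layers = ⌈41.6/0.13⌉ = 320.
Z-hop total: 320 × 1.7 → 544 s.
Altogether 65673.4 + 544 = 66217.4 s, i.e. 18.39 hours.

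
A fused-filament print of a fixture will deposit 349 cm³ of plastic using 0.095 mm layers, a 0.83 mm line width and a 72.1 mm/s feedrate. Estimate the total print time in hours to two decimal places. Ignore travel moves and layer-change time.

Line area = 0.095 × 0.83 = 0.07885 mm².
Path length: 349000 mm³ / 0.07885 mm² → 4426125.6 mm.
Extrusion time = 4426125.6 / 72.1 = 61388.7 s.
That's 61388.7 s → 17.05 hours.

17.05 hours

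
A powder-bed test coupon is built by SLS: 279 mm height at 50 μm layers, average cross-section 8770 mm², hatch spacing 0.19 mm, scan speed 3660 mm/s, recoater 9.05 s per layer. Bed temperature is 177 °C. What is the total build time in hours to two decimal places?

Number of layers: 279 / 0.05 → 5580 (rounded up).
Hatch length per layer = 8770 / 0.19, so 46157.9 mm.
Per-layer scan time = 46157.9 / 3660 = 12.6114 s.
Per-layer time: 12.6114 + 9.05 → 21.6614 s.
5580 layers × 21.6614 s/layer = 120870.612 s, i.e. 33.58 hours.

33.58 hours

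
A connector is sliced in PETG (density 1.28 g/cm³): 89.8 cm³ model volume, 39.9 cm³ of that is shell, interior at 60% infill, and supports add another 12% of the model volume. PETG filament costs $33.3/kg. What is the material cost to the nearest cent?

Interior volume: 89.8 − 39.9 → 49.9 cm³.
Deposited infill = 0.60 × 49.9, so 29.94 cm³.
Support: 0.12 × 89.8 → 10.776 cm³.
Deposited volume = 39.9 + 29.94 + 10.776 = 80.616 cm³.
Mass = 80.616 × 1.28 = 103.18848 g.
At $33.3/kg: 103.18848/1000 × 33.3 = $3.44.

$3.44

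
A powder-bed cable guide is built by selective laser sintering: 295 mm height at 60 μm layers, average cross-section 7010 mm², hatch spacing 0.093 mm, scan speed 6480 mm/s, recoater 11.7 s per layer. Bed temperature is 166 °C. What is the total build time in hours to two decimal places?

31.87 hours

Number of layers: 295 / 0.06 → 4917 (rounded up).
Per-layer scan distance = 7010 / 0.093, so 75376.3 mm.
Scan time per layer = 75376.3 / 6480, so 11.6321 s.
Layer cycle: 11.6321 + 11.7 → 23.3321 s.
4917 layers × 23.3321 s/layer = 114723.9357 s, i.e. 31.87 hours.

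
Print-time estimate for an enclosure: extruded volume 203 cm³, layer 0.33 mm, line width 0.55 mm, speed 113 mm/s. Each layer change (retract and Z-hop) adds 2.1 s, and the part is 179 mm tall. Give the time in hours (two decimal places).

3.07 hours

Line area = 0.33 × 0.55 = 0.1815 mm².
Toolpath length = 203 cm³ / 0.1815 mm² = 203000 / 0.1815 = 1118457.3 mm.
Print-move time = 1118457.3 / 113 = 9897.9 s.
Number of layers: 179 / 0.33 → 543 (rounded up).
Non-print overhead = 543 × 2.1, so 1140.3 s.
Altogether 9897.9 + 1140.3 = 11038.2 s, i.e. 3.07 hours.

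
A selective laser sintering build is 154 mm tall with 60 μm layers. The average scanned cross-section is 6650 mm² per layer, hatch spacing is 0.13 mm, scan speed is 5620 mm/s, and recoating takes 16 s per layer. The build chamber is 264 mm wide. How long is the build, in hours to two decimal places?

Layers = ⌈154/0.06⌉ = 2567.
Scan path per layer: 6650 / 0.13 → 51153.8 mm.
Scan time per layer = 51153.8 / 5620, so 9.1021 s.
Time per layer: 9.1021 + 16 → 25.1021 s.
Build time = 2567 × 25.1021 = 64437.0907 s = 17.90 hours.

17.90 hours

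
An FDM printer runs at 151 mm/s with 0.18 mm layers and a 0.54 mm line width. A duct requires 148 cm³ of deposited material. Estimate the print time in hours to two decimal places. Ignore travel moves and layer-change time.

2.80 hours

Line area: 0.18 × 0.54 → 0.0972 mm².
Toolpath length = 148 cm³ / 0.0972 mm² = 148000 / 0.0972 = 1522633.7 mm.
Print-move time = 1522633.7 / 151 = 10083.7 s.
Converting: 10083.7 s = 2.80 hours.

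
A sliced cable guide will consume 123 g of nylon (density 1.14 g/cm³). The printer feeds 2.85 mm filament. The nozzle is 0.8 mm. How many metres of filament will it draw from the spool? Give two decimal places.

Extruded volume: 123/1.14 = 107.8947 cm³ (107894.7 mm³).
Cross-section of 2.85 mm filament: π·(2.85/2)² = 6.3794 mm².
L = V/A = 107894.7/6.3794 = 16912.99 mm → 16.91 m.

16.91 m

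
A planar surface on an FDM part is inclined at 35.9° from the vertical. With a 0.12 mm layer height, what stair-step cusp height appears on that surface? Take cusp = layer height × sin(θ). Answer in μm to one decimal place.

70.4 μm

sin(35.9°) = 0.5864, so cusp = 0.12 × 0.5864 = 0.070368 mm → 70.4 μm.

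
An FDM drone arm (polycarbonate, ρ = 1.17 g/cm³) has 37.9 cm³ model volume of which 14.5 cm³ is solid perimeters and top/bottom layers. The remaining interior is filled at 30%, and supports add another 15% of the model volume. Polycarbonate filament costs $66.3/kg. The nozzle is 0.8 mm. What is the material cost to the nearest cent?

Volume inside the shell = 37.9 − 14.5 = 23.4 cm³.
Deposited infill: 0.30 × 23.4 → 7.02 cm³.
Support = 0.15 × 37.9 = 5.685 cm³.
Total printed volume = 14.5 + 7.02 + 5.685 = 27.205 cm³.
Mass = 27.205 × 1.17, so 31.82985 g.
At $66.3/kg: 31.82985/1000 × 66.3 = $2.11.

$2.11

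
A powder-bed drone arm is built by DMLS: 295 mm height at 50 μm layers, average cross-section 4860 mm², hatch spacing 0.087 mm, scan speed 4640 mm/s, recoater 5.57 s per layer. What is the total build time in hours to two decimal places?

28.86 hours

Layers = ⌈295/0.05⌉ = 5900.
Hatch length per layer: 4860 / 0.087 → 55862.1 mm.
Scan time per layer = 55862.1 / 4640 = 12.0392 s.
Per-layer time = 12.0392 + 5.57 = 17.6092 s.
Build time = 5900 × 17.6092 = 103894.28 s = 28.86 hours.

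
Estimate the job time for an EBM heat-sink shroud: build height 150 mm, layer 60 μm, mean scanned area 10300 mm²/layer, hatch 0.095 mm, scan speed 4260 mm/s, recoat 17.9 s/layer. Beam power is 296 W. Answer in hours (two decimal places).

30.10 hours

Layer count = ceil(150 / 0.06) = 2500.
Scan path per layer = 10300 / 0.095 = 108421.1 mm.
Per-layer scan time = 108421.1 / 4260 = 25.451 s.
Time per layer: 25.451 + 17.9 → 43.351 s.
Build time = 2500 × 43.351 = 108377.5 s = 30.10 hours.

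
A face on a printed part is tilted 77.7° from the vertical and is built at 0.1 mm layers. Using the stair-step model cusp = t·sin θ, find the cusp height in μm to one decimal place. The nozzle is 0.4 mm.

97.7 μm

h_c = t·sin θ = 0.1 × 0.9770 = 0.0977 mm (97.7 μm).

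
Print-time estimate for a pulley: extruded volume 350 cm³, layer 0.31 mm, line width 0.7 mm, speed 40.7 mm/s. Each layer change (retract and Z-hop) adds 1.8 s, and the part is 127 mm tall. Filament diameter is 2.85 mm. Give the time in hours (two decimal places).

11.21 hours

Extrusion cross-section = 0.31 × 0.7 = 0.217 mm².
Path length: 350000 mm³ / 0.217 mm² → 1612903.2 mm.
Time extruding = 1612903.2 / 40.7, so 39629.1 s.
Layer count = ceil(127 / 0.31) = 410.
Layer-change overhead: 410 × 1.8 → 738 s.
Total = 39629.1 + 738 = 40367.1 s = 11.21 hours.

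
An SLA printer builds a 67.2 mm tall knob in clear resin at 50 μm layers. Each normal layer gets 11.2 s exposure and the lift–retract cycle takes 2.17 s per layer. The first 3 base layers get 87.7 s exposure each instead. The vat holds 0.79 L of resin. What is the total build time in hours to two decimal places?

5.06 hours

Layers = ⌈67.2/0.05⌉ = 1344.
Base layers: 3 × (87.7 + 2.17) → 269.61 s.
Remaining layers = 1341 × (11.2 + 2.17) = 17929.17 s.
Sum: 269.61 + 17929.17 = 18198.78 s → 5.06 hours.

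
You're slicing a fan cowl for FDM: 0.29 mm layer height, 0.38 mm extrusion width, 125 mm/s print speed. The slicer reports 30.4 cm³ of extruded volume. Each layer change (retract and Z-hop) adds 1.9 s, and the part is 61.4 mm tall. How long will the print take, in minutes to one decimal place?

Bead cross-section = 0.29 × 0.38 = 0.1102 mm².
Toolpath length = 30.4 cm³ / 0.1102 mm² = 30400 / 0.1102 = 275862.1 mm.
Extrusion time = 275862.1 / 125, so 2206.9 s.
Layers = ⌈61.4/0.29⌉ = 212.
Z-hop total = 212 × 1.9, so 402.8 s.
Total = 2206.9 + 402.8 = 2609.7 s = 43.5 minutes.

43.5 minutes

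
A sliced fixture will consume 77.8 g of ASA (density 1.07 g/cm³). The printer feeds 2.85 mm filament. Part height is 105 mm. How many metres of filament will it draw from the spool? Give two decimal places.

11.40 m

Volume = 77.8 g / 1.07 g·cm⁻³ = 72.7103 cm³ = 72710.3 mm³.
Filament cross-section = π × (2.85/2)² = 6.3794 mm².
L = V/A = 72710.3/6.3794 = 11397.67 mm → 11.40 m.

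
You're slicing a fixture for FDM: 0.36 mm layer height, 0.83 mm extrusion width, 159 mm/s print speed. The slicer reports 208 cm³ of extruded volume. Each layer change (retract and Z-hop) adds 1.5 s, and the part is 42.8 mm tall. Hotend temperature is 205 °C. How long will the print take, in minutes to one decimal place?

75.9 minutes

Bead cross-section = 0.36 × 0.83 = 0.2988 mm².
Path length: 208000 mm³ / 0.2988 mm² → 696117.8 mm.
Time extruding = 696117.8 / 159 = 4378.1 s.
Layers = ⌈42.8/0.36⌉ = 119.
Z-hop total = 119 × 1.5, so 178.5 s.
Total = 4378.1 + 178.5 = 4556.6 s = 75.9 minutes.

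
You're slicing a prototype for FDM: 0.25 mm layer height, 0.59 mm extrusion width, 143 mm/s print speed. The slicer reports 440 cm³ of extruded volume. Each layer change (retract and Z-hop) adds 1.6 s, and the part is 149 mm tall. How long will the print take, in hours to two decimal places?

6.06 hours

Bead cross-section = 0.25 × 0.59 = 0.1475 mm².
Toolpath length = 440 cm³ / 0.1475 mm² = 440000 / 0.1475 = 2983050.8 mm.
Time extruding = 2983050.8 / 143, so 20860.5 s.
Number of layers: 149 / 0.25 → 596 (rounded up).
Layer-change overhead: 596 × 1.6 → 953.6 s.
Altogether 20860.5 + 953.6 = 21814.1 s, i.e. 6.06 hours.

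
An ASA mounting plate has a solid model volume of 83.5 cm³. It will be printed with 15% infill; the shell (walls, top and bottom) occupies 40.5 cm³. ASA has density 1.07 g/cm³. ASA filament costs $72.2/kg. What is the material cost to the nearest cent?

$3.63

Infill region: 83.5 − 40.5 → 43 cm³.
Infill volume: 0.15 × 43 → 6.45 cm³.
Total extruded = 40.5 + 6.45 = 46.95 cm³.
Mass = 46.95 × 1.07, so 50.2365 g.
At $72.2/kg: 50.2365/1000 × 72.2 = $3.63.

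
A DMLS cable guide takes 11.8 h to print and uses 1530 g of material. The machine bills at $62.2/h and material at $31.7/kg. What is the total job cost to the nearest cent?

Time charge = 62.2 × 11.8, so $733.96.
Feedstock cost: 31.7 × 1530/1000 → $48.501.
Total = 733.96 + 48.501 = 782.461 ≈ $782.46.

$782.46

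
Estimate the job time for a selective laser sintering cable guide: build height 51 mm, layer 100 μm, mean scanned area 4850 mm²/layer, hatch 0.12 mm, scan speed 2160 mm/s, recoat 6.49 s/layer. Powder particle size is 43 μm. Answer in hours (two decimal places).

Number of layers: 51 / 0.1 → 510 (rounded up).
Scan path per layer = 4850 / 0.12 = 40416.7 mm.
Scan time per layer = 40416.7 / 2160 = 18.7114 s.
Layer cycle = 18.7114 + 6.49, so 25.2014 s.
Total: 510 × 25.2014 s = 12852.714 s → 3.57 hours.

3.57 hours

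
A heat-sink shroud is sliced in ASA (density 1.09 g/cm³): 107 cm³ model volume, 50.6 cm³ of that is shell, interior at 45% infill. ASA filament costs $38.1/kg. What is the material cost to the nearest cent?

$3.16

Interior volume = 107 − 50.6 = 56.4 cm³.
Infill deposited = 0.45 × 56.4, so 25.38 cm³.
Total extruded = 50.6 + 25.38, so 75.98 cm³.
Mass: 75.98 × 1.09 → 82.8182 g.
Cost = 82.8182 g / 1000 × $38.1/kg = $3.16.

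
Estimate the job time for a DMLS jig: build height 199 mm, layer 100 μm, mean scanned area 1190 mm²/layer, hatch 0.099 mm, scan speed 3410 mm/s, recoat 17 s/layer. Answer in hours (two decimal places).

11.35 hours

Number of layers: 199 / 0.1 → 1990 (rounded up).
Per-layer scan distance = 1190 / 0.099 = 12020.2 mm.
Scan time per layer = 12020.2 / 3410, so 3.525 s.
Per-layer time = 3.525 + 17, so 20.525 s.
Total: 1990 × 20.525 s = 40844.75 s → 11.35 hours.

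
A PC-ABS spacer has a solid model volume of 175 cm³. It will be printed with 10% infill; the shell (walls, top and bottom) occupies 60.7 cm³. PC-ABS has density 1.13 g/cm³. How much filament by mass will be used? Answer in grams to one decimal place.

81.5 g

Infill region = 175 − 60.7 = 114.3 cm³.
Infill deposited = 0.10 × 114.3 = 11.43 cm³.
Total printed volume = 60.7 + 11.43, so 72.13 cm³.
Mass = 72.13 × 1.13, so 81.5069 g.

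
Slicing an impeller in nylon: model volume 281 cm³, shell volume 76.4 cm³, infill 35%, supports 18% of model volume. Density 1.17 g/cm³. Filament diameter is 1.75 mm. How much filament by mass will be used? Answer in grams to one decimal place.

Volume inside the shell = 281 − 76.4, so 204.6 cm³.
Deposited infill = 0.35 × 204.6, so 71.61 cm³.
Support = 0.18 × 281, so 50.58 cm³.
Deposited volume = 76.4 + 71.61 + 50.58, so 198.59 cm³.
Mass = 198.59 × 1.17, so 232.3503 g.

232.4 g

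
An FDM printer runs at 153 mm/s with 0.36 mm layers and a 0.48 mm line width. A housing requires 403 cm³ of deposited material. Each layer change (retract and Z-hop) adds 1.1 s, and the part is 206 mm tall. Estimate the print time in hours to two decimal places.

4.41 hours

Extrusion cross-section = 0.36 × 0.48, so 0.1728 mm².
Total extruded path = 403000/0.1728 = 2332175.9 mm.
Time extruding = 2332175.9 / 153 = 15243 s.
Number of layers: 206 / 0.36 → 573 (rounded up).
Layer-change overhead: 573 × 1.1 → 630.3 s.
Altogether 15243 + 630.3 = 15873.3 s, i.e. 4.41 hours.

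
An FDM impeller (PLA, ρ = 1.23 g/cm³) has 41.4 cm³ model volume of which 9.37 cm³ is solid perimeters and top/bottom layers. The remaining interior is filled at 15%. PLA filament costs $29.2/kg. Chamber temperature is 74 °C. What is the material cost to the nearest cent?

$0.51

Infill region = 41.4 − 9.37 = 32.03 cm³.
Deposited infill = 0.15 × 32.03 = 4.8045 cm³.
Total extruded: 9.37 + 4.8045 → 14.1745 cm³.
Mass: 14.1745 × 1.23 → 17.434635 g.
At $29.2/kg: 17.434635/1000 × 29.2 = $0.51.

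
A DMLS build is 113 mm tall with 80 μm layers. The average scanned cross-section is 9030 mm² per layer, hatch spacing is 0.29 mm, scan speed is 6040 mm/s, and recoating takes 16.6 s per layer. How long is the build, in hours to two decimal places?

Layers = ⌈113/0.08⌉ = 1413.
Per-layer scan distance: 9030 / 0.29 → 31137.9 mm.
Per-layer scan time: 31137.9 / 6040 → 5.1553 s.
Per-layer time = 5.1553 + 16.6 = 21.7553 s.
Total: 1413 × 21.7553 s = 30740.2389 s → 8.54 hours.

8.54 hours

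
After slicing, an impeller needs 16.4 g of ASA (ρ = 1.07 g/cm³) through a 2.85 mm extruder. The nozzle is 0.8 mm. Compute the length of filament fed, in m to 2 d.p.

Volume = 16.4 g / 1.07 g·cm⁻³ = 15.3271 cm³ = 15327.1 mm³.
Filament cross-section = π × (2.85/2)² = 6.3794 mm².
L = V/A = 15327.1/6.3794 = 2402.59 mm → 2.40 m.

2.40 m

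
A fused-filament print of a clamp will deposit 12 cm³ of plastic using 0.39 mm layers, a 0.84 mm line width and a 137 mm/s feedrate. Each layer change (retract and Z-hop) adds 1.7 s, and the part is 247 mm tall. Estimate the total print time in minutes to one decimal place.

22.4 minutes

Extrusion cross-section = 0.39 × 0.84 = 0.3276 mm².
Path length: 12000 mm³ / 0.3276 mm² → 36630 mm.
Time extruding = 36630 / 137 = 267.4 s.
Layer count = ceil(247 / 0.39) = 634.
Layer-change overhead = 634 × 1.7, so 1077.8 s.
Altogether 267.4 + 1077.8 = 1345.2 s, i.e. 22.4 minutes.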